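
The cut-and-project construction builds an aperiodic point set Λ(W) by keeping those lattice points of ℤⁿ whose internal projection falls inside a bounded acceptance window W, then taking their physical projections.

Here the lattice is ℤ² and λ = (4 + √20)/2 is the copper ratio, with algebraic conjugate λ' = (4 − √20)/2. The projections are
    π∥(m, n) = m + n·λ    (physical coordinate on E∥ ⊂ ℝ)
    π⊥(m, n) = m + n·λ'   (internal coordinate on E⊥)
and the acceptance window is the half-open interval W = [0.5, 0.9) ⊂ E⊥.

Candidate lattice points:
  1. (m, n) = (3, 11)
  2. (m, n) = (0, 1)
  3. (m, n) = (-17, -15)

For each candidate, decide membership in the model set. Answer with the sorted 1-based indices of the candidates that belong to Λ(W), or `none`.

none

Compute λ' = (4−√20)/2 = -0.2361, so π⊥(m,n) = m -0.2361·n.
candidate 1: (m,n)=(3,11) → π∥ = 3+11·λ ≈ 49.5967, π⊥ = 3+11·λ' ≈ 0.4033 ∉ [0.5, 0.9) ⇒ out
candidate 2: (m,n)=(0,1) → π∥ = 0+1·λ ≈ 4.2361, π⊥ = 0+1·λ' ≈ -0.2361 ∉ [0.5, 0.9) ⇒ out
candidate 3: (m,n)=(-17,-15) → π∥ = -17-15·λ ≈ -80.5410, π⊥ = -17-15·λ' ≈ -13.4590 ∉ [0.5, 0.9) ⇒ out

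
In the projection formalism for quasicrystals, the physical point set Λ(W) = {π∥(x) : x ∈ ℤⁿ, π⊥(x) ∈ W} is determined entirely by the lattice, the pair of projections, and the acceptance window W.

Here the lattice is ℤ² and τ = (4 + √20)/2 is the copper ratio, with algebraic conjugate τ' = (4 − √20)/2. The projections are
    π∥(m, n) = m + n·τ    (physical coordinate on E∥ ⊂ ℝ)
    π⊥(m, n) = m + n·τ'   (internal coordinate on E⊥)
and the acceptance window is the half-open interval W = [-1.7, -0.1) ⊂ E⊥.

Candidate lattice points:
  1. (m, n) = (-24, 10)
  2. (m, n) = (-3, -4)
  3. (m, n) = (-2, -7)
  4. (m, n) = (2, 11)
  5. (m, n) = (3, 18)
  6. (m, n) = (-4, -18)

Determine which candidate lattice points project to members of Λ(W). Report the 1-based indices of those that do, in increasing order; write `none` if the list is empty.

3, 4, 5

Numerically τ ≈ 4.23607 and τ' = −1/τ ≈ -0.23607.
[1] lift (-24,10): star map gives -26.36068; window check -1.7 ≤ -26.36068 < -0.1 is false → out
[2] lift (-3,-4): star map gives -2.05573; window check -1.7 ≤ -2.05573 < -0.1 is false → out
[3] lift (-2,-7): star map gives -0.34752; window check -1.7 ≤ -0.34752 < -0.1 is true → IN Λ
[4] lift (2,11): star map gives -0.59675; window check -1.7 ≤ -0.59675 < -0.1 is true → IN Λ
[5] lift (3,18): star map gives -1.24922; window check -1.7 ≤ -1.24922 < -0.1 is true → IN Λ
[6] lift (-4,-18): star map gives 0.24922; window check -1.7 ≤ 0.24922 < -0.1 is false → out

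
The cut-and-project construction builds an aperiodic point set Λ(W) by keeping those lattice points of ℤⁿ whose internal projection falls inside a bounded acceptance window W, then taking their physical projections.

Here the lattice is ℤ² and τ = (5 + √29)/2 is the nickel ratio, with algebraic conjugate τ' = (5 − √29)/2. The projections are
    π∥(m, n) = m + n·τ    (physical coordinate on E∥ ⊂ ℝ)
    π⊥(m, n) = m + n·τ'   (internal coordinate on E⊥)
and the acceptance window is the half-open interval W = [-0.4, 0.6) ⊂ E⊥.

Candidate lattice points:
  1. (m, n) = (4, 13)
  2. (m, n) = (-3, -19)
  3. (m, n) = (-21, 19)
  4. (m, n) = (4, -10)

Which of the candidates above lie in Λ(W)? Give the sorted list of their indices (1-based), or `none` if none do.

τ' = (5−√29)/2 ≈ -0.1926.
[1] lift (4,13): star map gives 1.4964; window check -0.4 ≤ 1.4964 < 0.6 is false → out
[2] lift (-3,-19): star map gives 0.6591; window check -0.4 ≤ 0.6591 < 0.6 is false → out
[3] lift (-21,19): star map gives -24.6591; window check -0.4 ≤ -24.6591 < 0.6 is false → out
[4] lift (4,-10): star map gives 5.9258; window check -0.4 ≤ 5.9258 < 0.6 is false → out

none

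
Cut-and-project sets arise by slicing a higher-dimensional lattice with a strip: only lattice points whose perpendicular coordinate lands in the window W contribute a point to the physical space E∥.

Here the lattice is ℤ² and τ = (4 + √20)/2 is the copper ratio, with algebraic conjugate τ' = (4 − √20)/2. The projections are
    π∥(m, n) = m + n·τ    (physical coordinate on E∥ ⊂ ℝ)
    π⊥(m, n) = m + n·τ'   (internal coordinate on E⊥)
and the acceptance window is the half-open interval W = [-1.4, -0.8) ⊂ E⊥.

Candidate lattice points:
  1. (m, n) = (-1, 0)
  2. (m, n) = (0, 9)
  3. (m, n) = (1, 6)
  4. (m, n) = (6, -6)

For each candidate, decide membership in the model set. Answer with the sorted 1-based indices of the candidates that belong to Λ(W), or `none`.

τ' = (4−√20)/2 ≈ -0.236068.
#1 (-1,0): internal coord -1 + (0)·τ' = -1.000000; -1.000000 ∈ [-1.4, -0.8) → IN Λ
#2 (0,9): internal coord 0 + (9)·τ' = -2.124612; -2.124612 ∉ [-1.4, -0.8) → out
#3 (1,6): internal coord 1 + (6)·τ' = -0.416408; -0.416408 ∉ [-1.4, -0.8) → out
#4 (6,-6): internal coord 6 + (-6)·τ' = +7.416408; +7.416408 ∉ [-1.4, -0.8) → out

1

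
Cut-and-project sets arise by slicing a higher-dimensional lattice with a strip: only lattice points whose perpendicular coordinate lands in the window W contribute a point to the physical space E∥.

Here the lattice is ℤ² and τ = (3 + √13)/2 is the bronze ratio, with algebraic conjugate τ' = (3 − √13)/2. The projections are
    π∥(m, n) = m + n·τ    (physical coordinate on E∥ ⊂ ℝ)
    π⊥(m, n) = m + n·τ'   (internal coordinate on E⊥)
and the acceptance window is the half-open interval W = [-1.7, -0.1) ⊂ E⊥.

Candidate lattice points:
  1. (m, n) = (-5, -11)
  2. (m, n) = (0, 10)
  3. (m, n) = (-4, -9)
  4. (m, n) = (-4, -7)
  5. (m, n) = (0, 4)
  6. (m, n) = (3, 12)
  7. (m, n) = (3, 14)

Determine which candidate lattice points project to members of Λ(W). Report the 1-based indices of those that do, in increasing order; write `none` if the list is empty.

1, 3, 5, 6, 7

Numerically τ ≈ 3.30278 and τ' = −1/τ ≈ -0.30278.
candidate 1: (m,n)=(-5,-11) → π∥ = -5-11·τ ≈ -41.33053, π⊥ = -5-11·τ' ≈ -1.66947 ∈ [-1.7, -0.1) ⇒ IN Λ
candidate 2: (m,n)=(0,10) → π∥ = 0+10·τ ≈ 33.02776, π⊥ = 0+10·τ' ≈ -3.02776 ∉ [-1.7, -0.1) ⇒ out
candidate 3: (m,n)=(-4,-9) → π∥ = -4-9·τ ≈ -33.72498, π⊥ = -4-9·τ' ≈ -1.27502 ∈ [-1.7, -0.1) ⇒ IN Λ
candidate 4: (m,n)=(-4,-7) → π∥ = -4-7·τ ≈ -27.11943, π⊥ = -4-7·τ' ≈ -1.88057 ∉ [-1.7, -0.1) ⇒ out
candidate 5: (m,n)=(0,4) → π∥ = 0+4·τ ≈ 13.21110, π⊥ = 0+4·τ' ≈ -1.21110 ∈ [-1.7, -0.1) ⇒ IN Λ
candidate 6: (m,n)=(3,12) → π∥ = 3+12·τ ≈ 42.63331, π⊥ = 3+12·τ' ≈ -0.63331 ∈ [-1.7, -0.1) ⇒ IN Λ
candidate 7: (m,n)=(3,14) → π∥ = 3+14·τ ≈ 49.23886, π⊥ = 3+14·τ' ≈ -1.23886 ∈ [-1.7, -0.1) ⇒ IN Λ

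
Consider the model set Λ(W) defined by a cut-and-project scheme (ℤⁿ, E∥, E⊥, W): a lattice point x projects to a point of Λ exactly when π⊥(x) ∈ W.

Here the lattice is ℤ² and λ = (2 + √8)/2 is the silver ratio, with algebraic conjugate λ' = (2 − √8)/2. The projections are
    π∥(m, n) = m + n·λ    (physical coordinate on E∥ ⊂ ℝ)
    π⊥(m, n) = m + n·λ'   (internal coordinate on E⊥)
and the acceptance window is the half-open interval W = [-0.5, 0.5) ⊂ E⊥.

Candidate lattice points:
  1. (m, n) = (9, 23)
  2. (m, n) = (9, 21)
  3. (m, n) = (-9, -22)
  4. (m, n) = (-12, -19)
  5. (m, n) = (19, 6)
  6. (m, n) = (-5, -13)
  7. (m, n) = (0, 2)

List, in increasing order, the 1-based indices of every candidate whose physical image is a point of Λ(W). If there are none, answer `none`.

Compute λ' = (2−√8)/2 = -0.414214, so π⊥(m,n) = m -0.414214·n.
candidate 1: (m,n)=(9,23) → π∥ = 9+23·λ ≈ 64.526912, π⊥ = 9+23·λ' ≈ -0.526912 ∉ [-0.5, 0.5) ⇒ out
candidate 2: (m,n)=(9,21) → π∥ = 9+21·λ ≈ 59.698485, π⊥ = 9+21·λ' ≈ 0.301515 ∈ [-0.5, 0.5) ⇒ IN Λ
candidate 3: (m,n)=(-9,-22) → π∥ = -9-22·λ ≈ -62.112698, π⊥ = -9-22·λ' ≈ 0.112698 ∈ [-0.5, 0.5) ⇒ IN Λ
candidate 4: (m,n)=(-12,-19) → π∥ = -12-19·λ ≈ -57.870058, π⊥ = -12-19·λ' ≈ -4.129942 ∉ [-0.5, 0.5) ⇒ out
candidate 5: (m,n)=(19,6) → π∥ = 19+6·λ ≈ 33.485281, π⊥ = 19+6·λ' ≈ 16.514719 ∉ [-0.5, 0.5) ⇒ out
candidate 6: (m,n)=(-5,-13) → π∥ = -5-13·λ ≈ -36.384776, π⊥ = -5-13·λ' ≈ 0.384776 ∈ [-0.5, 0.5) ⇒ IN Λ
candidate 7: (m,n)=(0,2) → π∥ = 0+2·λ ≈ 4.828427, π⊥ = 0+2·λ' ≈ -0.828427 ∉ [-0.5, 0.5) ⇒ out

2, 3, 6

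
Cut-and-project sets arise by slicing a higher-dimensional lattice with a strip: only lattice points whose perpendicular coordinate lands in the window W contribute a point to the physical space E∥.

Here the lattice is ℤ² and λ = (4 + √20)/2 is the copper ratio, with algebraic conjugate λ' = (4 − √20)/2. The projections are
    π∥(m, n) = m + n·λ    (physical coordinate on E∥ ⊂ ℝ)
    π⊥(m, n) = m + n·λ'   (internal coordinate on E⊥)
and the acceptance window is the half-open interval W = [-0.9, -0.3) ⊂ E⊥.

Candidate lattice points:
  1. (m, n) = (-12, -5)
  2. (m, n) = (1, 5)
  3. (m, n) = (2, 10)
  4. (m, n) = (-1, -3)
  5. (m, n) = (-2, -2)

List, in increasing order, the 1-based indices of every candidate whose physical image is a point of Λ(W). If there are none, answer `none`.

3

λ' = (4−√20)/2 ≈ -0.23607.
[1] lift (-12,-5): star map gives -10.81966; window check -0.9 ≤ -10.81966 < -0.3 is false → out
[2] lift (1,5): star map gives -0.18034; window check -0.9 ≤ -0.18034 < -0.3 is false → out
[3] lift (2,10): star map gives -0.36068; window check -0.9 ≤ -0.36068 < -0.3 is true → IN Λ
[4] lift (-1,-3): star map gives -0.29180; window check -0.9 ≤ -0.29180 < -0.3 is false → out
[5] lift (-2,-2): star map gives -1.52786; window check -0.9 ≤ -1.52786 < -0.3 is false → out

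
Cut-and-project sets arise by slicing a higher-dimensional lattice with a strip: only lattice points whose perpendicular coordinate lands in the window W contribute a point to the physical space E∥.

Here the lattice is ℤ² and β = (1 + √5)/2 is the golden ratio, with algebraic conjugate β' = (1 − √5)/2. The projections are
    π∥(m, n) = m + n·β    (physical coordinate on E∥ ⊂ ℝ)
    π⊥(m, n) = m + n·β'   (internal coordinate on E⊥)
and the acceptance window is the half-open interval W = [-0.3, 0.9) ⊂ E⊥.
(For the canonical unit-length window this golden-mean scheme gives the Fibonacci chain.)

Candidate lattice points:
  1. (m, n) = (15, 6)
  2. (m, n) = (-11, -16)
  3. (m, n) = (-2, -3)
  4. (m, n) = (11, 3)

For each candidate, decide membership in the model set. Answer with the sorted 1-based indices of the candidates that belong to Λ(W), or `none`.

3

Numerically β ≈ 1.618034 and β' = −1/β ≈ -0.618034.
#1 (15,6): internal coord 15 + (6)·β' = +11.291796; +11.291796 ∉ [-0.3, 0.9) → out
#2 (-11,-16): internal coord -11 + (-16)·β' = -1.111456; -1.111456 ∉ [-0.3, 0.9) → out
#3 (-2,-3): internal coord -2 + (-3)·β' = -0.145898; -0.145898 ∈ [-0.3, 0.9) → IN Λ
#4 (11,3): internal coord 11 + (3)·β' = +9.145898; +9.145898 ∉ [-0.3, 0.9) → out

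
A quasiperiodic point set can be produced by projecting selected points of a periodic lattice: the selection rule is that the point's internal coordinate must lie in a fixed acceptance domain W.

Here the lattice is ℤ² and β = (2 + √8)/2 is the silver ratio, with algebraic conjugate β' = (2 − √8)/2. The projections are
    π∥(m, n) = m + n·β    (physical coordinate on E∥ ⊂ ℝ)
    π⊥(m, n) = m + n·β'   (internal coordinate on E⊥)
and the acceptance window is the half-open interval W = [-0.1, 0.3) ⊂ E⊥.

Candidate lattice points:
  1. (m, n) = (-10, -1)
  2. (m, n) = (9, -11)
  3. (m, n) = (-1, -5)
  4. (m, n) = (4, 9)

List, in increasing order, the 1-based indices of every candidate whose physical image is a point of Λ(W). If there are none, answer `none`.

4

Numerically β ≈ 2.4142 and β' = −1/β ≈ -0.4142.
#1 (-10,-1): internal coord -10 + (-1)·β' = -9.5858; -9.5858 ∉ [-0.1, 0.3) → out
#2 (9,-11): internal coord 9 + (-11)·β' = +13.5563; +13.5563 ∉ [-0.1, 0.3) → out
#3 (-1,-5): internal coord -1 + (-5)·β' = +1.0711; +1.0711 ∉ [-0.1, 0.3) → out
#4 (4,9): internal coord 4 + (9)·β' = +0.2721; +0.2721 ∈ [-0.1, 0.3) → IN Λ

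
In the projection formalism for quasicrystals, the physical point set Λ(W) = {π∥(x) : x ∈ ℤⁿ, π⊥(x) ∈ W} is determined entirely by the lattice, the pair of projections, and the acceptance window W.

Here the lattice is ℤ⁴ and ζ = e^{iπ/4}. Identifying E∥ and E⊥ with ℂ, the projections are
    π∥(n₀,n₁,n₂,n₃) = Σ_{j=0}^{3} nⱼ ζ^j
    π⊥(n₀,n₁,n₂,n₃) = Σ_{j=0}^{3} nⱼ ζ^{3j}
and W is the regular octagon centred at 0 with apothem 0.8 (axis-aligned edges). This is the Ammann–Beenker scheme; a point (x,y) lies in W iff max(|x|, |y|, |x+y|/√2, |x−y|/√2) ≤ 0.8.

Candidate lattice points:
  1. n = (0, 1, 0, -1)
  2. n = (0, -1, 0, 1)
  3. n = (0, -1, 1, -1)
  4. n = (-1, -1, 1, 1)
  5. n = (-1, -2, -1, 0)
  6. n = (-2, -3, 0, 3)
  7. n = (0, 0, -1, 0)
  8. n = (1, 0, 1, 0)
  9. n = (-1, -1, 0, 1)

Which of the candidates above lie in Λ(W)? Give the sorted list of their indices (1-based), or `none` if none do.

5, 9

Internal map: ζ^{3j} for j=0..3 gives (1,0), (−√2/2,√2/2), (0,−1), (√2/2,√2/2).
#1 (0, 1, 0, -1): internal (-1.41421, 0.00000); octagon support 1.41421 vs apothem 0.8 → ∉ W
#2 (0, -1, 0, 1): internal (1.41421, 0.00000); octagon support 1.41421 vs apothem 0.8 → ∉ W
#3 (0, -1, 1, -1): internal (0.00000, -2.41421); octagon support 2.41421 vs apothem 0.8 → ∉ W
#4 (-1, -1, 1, 1): internal (0.41421, -1.00000); octagon support 1.00000 vs apothem 0.8 → ∉ W
#5 (-1, -2, -1, 0): internal (0.41421, -0.41421); octagon support 0.58579 vs apothem 0.8 → ∈ W
#6 (-2, -3, 0, 3): internal (2.24264, 0.00000); octagon support 2.24264 vs apothem 0.8 → ∉ W
#7 (0, 0, -1, 0): internal (0.00000, 1.00000); octagon support 1.00000 vs apothem 0.8 → ∉ W
#8 (1, 0, 1, 0): internal (1.00000, -1.00000); octagon support 1.41421 vs apothem 0.8 → ∉ W
#9 (-1, -1, 0, 1): internal (0.41421, 0.00000); octagon support 0.41421 vs apothem 0.8 → ∈ W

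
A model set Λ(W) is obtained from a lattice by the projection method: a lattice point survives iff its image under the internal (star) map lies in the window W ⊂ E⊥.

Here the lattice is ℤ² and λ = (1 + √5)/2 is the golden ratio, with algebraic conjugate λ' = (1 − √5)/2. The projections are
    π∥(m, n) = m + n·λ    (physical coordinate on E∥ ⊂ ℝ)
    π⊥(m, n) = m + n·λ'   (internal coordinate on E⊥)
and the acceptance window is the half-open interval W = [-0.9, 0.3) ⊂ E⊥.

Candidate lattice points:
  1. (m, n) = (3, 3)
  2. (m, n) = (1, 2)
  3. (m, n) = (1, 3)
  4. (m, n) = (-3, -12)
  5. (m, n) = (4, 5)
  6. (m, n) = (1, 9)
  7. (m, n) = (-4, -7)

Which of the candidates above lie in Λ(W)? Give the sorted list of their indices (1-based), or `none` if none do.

λ' = (1−√5)/2 ≈ -0.61803.
candidate 1: (m,n)=(3,3) → π∥ = 3+3·λ ≈ 7.85410, π⊥ = 3+3·λ' ≈ 1.14590 ∉ [-0.9, 0.3) ⇒ out
candidate 2: (m,n)=(1,2) → π∥ = 1+2·λ ≈ 4.23607, π⊥ = 1+2·λ' ≈ -0.23607 ∈ [-0.9, 0.3) ⇒ IN Λ
candidate 3: (m,n)=(1,3) → π∥ = 1+3·λ ≈ 5.85410, π⊥ = 1+3·λ' ≈ -0.85410 ∈ [-0.9, 0.3) ⇒ IN Λ
candidate 4: (m,n)=(-3,-12) → π∥ = -3-12·λ ≈ -22.41641, π⊥ = -3-12·λ' ≈ 4.41641 ∉ [-0.9, 0.3) ⇒ out
candidate 5: (m,n)=(4,5) → π∥ = 4+5·λ ≈ 12.09017, π⊥ = 4+5·λ' ≈ 0.90983 ∉ [-0.9, 0.3) ⇒ out
candidate 6: (m,n)=(1,9) → π∥ = 1+9·λ ≈ 15.56231, π⊥ = 1+9·λ' ≈ -4.56231 ∉ [-0.9, 0.3) ⇒ out
candidate 7: (m,n)=(-4,-7) → π∥ = -4-7·λ ≈ -15.32624, π⊥ = -4-7·λ' ≈ 0.32624 ∉ [-0.9, 0.3) ⇒ out

2, 3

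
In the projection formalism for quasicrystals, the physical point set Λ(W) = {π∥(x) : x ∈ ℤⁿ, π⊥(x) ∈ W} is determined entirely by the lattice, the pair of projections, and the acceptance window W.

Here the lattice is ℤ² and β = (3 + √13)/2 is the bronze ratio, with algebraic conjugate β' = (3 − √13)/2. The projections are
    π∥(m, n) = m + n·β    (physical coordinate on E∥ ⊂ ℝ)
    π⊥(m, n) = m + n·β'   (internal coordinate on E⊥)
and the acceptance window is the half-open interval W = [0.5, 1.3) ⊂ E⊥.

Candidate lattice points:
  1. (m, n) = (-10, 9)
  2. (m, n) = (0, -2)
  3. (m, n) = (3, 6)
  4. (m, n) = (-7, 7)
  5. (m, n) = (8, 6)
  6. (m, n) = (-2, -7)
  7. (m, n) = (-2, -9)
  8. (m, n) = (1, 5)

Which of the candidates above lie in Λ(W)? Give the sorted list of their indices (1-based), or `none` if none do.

2, 3, 7

Compute β' = (3−√13)/2 = -0.302776, so π⊥(m,n) = m -0.302776·n.
#1 (-10,9): internal coord -10 + (9)·β' = -12.724981; -12.724981 ∉ [0.5, 1.3) → out
#2 (0,-2): internal coord 0 + (-2)·β' = +0.605551; +0.605551 ∈ [0.5, 1.3) → IN Λ
#3 (3,6): internal coord 3 + (6)·β' = +1.183346; +1.183346 ∈ [0.5, 1.3) → IN Λ
#4 (-7,7): internal coord -7 + (7)·β' = -9.119429; -9.119429 ∉ [0.5, 1.3) → out
#5 (8,6): internal coord 8 + (6)·β' = +6.183346; +6.183346 ∉ [0.5, 1.3) → out
#6 (-2,-7): internal coord -2 + (-7)·β' = +0.119429; +0.119429 ∉ [0.5, 1.3) → out
#7 (-2,-9): internal coord -2 + (-9)·β' = +0.724981; +0.724981 ∈ [0.5, 1.3) → IN Λ
#8 (1,5): internal coord 1 + (5)·β' = -0.513878; -0.513878 ∉ [0.5, 1.3) → out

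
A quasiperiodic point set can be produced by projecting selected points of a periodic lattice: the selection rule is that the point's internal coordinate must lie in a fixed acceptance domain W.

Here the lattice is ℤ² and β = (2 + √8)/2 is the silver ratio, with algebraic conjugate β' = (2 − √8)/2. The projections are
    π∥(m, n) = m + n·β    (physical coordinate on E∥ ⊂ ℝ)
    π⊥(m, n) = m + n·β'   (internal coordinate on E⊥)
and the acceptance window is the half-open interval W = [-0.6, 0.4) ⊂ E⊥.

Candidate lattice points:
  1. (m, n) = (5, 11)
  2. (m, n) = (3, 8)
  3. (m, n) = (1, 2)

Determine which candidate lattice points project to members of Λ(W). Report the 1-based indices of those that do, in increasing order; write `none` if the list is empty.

β' = (2−√8)/2 ≈ -0.41421.
candidate 1: (m,n)=(5,11) → π∥ = 5+11·β ≈ 31.55635, π⊥ = 5+11·β' ≈ 0.44365 ∉ [-0.6, 0.4) ⇒ out
candidate 2: (m,n)=(3,8) → π∥ = 3+8·β ≈ 22.31371, π⊥ = 3+8·β' ≈ -0.31371 ∈ [-0.6, 0.4) ⇒ IN Λ
candidate 3: (m,n)=(1,2) → π∥ = 1+2·β ≈ 5.82843, π⊥ = 1+2·β' ≈ 0.17157 ∈ [-0.6, 0.4) ⇒ IN Λ

2, 3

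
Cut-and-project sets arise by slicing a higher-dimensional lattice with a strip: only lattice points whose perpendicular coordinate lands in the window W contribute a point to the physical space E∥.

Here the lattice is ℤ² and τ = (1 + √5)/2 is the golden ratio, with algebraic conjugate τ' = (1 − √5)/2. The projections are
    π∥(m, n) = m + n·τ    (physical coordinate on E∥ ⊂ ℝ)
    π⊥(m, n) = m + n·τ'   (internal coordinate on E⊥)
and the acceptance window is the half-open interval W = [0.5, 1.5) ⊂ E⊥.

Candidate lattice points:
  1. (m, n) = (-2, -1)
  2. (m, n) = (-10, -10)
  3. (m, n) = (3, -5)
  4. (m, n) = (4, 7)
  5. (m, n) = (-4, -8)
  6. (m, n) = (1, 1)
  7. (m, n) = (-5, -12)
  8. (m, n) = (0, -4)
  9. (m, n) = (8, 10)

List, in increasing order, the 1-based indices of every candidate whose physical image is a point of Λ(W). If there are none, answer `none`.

Compute τ' = (1−√5)/2 = -0.6180, so π⊥(m,n) = m -0.6180·n.
candidate 1: (m,n)=(-2,-1) → π∥ = -2-1·τ ≈ -3.6180, π⊥ = -2-1·τ' ≈ -1.3820 ∉ [0.5, 1.5) ⇒ out
candidate 2: (m,n)=(-10,-10) → π∥ = -10-10·τ ≈ -26.1803, π⊥ = -10-10·τ' ≈ -3.8197 ∉ [0.5, 1.5) ⇒ out
candidate 3: (m,n)=(3,-5) → π∥ = 3-5·τ ≈ -5.0902, π⊥ = 3-5·τ' ≈ 6.0902 ∉ [0.5, 1.5) ⇒ out
candidate 4: (m,n)=(4,7) → π∥ = 4+7·τ ≈ 15.3262, π⊥ = 4+7·τ' ≈ -0.3262 ∉ [0.5, 1.5) ⇒ out
candidate 5: (m,n)=(-4,-8) → π∥ = -4-8·τ ≈ -16.9443, π⊥ = -4-8·τ' ≈ 0.9443 ∈ [0.5, 1.5) ⇒ IN Λ
candidate 6: (m,n)=(1,1) → π∥ = 1+1·τ ≈ 2.6180, π⊥ = 1+1·τ' ≈ 0.3820 ∉ [0.5, 1.5) ⇒ out
candidate 7: (m,n)=(-5,-12) → π∥ = -5-12·τ ≈ -24.4164, π⊥ = -5-12·τ' ≈ 2.4164 ∉ [0.5, 1.5) ⇒ out
candidate 8: (m,n)=(0,-4) → π∥ = 0-4·τ ≈ -6.4721, π⊥ = 0-4·τ' ≈ 2.4721 ∉ [0.5, 1.5) ⇒ out
candidate 9: (m,n)=(8,10) → π∥ = 8+10·τ ≈ 24.1803, π⊥ = 8+10·τ' ≈ 1.8197 ∉ [0.5, 1.5) ⇒ out

5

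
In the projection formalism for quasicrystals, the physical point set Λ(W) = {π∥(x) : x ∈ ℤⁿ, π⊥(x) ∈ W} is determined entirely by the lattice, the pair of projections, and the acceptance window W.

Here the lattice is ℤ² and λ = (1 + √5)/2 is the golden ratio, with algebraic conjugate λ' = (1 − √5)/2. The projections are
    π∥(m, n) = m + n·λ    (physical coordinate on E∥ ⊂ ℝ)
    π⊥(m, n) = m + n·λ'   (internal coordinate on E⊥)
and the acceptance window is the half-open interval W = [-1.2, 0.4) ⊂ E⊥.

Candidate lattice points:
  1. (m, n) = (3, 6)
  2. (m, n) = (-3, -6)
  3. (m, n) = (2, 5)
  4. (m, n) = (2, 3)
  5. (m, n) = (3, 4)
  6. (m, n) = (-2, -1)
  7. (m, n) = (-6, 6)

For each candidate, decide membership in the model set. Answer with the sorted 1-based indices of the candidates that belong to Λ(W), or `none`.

1, 3, 4

Numerically λ ≈ 1.618034 and λ' = −1/λ ≈ -0.618034.
#1 (3,6): internal coord 3 + (6)·λ' = -0.708204; -0.708204 ∈ [-1.2, 0.4) → IN Λ
#2 (-3,-6): internal coord -3 + (-6)·λ' = +0.708204; +0.708204 ∉ [-1.2, 0.4) → out
#3 (2,5): internal coord 2 + (5)·λ' = -1.090170; -1.090170 ∈ [-1.2, 0.4) → IN Λ
#4 (2,3): internal coord 2 + (3)·λ' = +0.145898; +0.145898 ∈ [-1.2, 0.4) → IN Λ
#5 (3,4): internal coord 3 + (4)·λ' = +0.527864; +0.527864 ∉ [-1.2, 0.4) → out
#6 (-2,-1): internal coord -2 + (-1)·λ' = -1.381966; -1.381966 ∉ [-1.2, 0.4) → out
#7 (-6,6): internal coord -6 + (6)·λ' = -9.708204; -9.708204 ∉ [-1.2, 0.4) → out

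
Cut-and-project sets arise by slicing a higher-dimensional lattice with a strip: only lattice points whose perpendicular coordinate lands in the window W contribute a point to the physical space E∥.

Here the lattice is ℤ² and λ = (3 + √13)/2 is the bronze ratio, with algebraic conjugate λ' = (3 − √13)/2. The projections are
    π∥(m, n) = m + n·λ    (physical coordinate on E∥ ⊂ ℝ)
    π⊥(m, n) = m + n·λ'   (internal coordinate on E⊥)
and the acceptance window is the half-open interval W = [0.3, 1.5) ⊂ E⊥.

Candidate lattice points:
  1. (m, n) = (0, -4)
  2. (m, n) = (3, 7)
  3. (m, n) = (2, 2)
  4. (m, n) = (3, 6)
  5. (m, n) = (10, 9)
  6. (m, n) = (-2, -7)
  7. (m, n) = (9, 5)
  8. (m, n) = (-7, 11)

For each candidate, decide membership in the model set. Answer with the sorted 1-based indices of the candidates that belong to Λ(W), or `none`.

1, 2, 3, 4

λ' = (3−√13)/2 ≈ -0.30278.
candidate 1: (m,n)=(0,-4) → π∥ = 0-4·λ ≈ -13.21110, π⊥ = 0-4·λ' ≈ 1.21110 ∈ [0.3, 1.5) ⇒ IN Λ
candidate 2: (m,n)=(3,7) → π∥ = 3+7·λ ≈ 26.11943, π⊥ = 3+7·λ' ≈ 0.88057 ∈ [0.3, 1.5) ⇒ IN Λ
candidate 3: (m,n)=(2,2) → π∥ = 2+2·λ ≈ 8.60555, π⊥ = 2+2·λ' ≈ 1.39445 ∈ [0.3, 1.5) ⇒ IN Λ
candidate 4: (m,n)=(3,6) → π∥ = 3+6·λ ≈ 22.81665, π⊥ = 3+6·λ' ≈ 1.18335 ∈ [0.3, 1.5) ⇒ IN Λ
candidate 5: (m,n)=(10,9) → π∥ = 10+9·λ ≈ 39.72498, π⊥ = 10+9·λ' ≈ 7.27502 ∉ [0.3, 1.5) ⇒ out
candidate 6: (m,n)=(-2,-7) → π∥ = -2-7·λ ≈ -25.11943, π⊥ = -2-7·λ' ≈ 0.11943 ∉ [0.3, 1.5) ⇒ out
candidate 7: (m,n)=(9,5) → π∥ = 9+5·λ ≈ 25.51388, π⊥ = 9+5·λ' ≈ 7.48612 ∉ [0.3, 1.5) ⇒ out
candidate 8: (m,n)=(-7,11) → π∥ = -7+11·λ ≈ 29.33053, π⊥ = -7+11·λ' ≈ -10.33053 ∉ [0.3, 1.5) ⇒ out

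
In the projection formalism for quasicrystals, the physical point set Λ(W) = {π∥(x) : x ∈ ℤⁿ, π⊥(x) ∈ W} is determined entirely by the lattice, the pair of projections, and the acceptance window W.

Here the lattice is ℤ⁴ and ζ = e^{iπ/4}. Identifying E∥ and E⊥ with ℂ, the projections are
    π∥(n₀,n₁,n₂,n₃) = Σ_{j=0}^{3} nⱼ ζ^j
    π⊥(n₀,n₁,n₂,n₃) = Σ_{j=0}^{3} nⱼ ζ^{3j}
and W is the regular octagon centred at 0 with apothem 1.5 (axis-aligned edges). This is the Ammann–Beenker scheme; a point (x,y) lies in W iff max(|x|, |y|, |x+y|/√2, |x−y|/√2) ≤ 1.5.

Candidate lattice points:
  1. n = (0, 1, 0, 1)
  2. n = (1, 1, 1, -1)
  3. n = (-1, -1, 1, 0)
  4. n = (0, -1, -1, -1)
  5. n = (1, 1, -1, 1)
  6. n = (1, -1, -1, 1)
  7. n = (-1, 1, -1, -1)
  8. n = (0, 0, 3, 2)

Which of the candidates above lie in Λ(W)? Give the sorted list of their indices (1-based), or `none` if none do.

With ζ = e^{iπ/4} the internal vectors are ζ^0,ζ^3,ζ^6,ζ^9.
#1 (0, 1, 0, 1): internal (0.00000, 1.41421); octagon support 1.41421 vs apothem 1.5 → ∈ W
#2 (1, 1, 1, -1): internal (-0.41421, -1.00000); octagon support 1.00000 vs apothem 1.5 → ∈ W
#3 (-1, -1, 1, 0): internal (-0.29289, -1.70711); octagon support 1.70711 vs apothem 1.5 → ∉ W
#4 (0, -1, -1, -1): internal (0.00000, -0.41421); octagon support 0.41421 vs apothem 1.5 → ∈ W
#5 (1, 1, -1, 1): internal (1.00000, 2.41421); octagon support 2.41421 vs apothem 1.5 → ∉ W
#6 (1, -1, -1, 1): internal (2.41421, 1.00000); octagon support 2.41421 vs apothem 1.5 → ∉ W
#7 (-1, 1, -1, -1): internal (-2.41421, 1.00000); octagon support 2.41421 vs apothem 1.5 → ∉ W
#8 (0, 0, 3, 2): internal (1.41421, -1.58579); octagon support 2.12132 vs apothem 1.5 → ∉ W

1, 2, 4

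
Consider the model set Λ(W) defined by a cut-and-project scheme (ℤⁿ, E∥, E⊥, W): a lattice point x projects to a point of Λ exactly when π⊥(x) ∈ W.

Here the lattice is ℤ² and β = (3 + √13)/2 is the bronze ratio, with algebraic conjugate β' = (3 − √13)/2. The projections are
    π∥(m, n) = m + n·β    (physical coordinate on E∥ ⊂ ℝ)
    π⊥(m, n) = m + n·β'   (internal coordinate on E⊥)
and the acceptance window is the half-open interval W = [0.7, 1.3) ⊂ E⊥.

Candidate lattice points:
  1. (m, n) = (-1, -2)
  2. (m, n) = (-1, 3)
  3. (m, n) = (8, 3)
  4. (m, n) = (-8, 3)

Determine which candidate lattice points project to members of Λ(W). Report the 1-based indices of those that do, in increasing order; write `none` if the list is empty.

none

Compute β' = (3−√13)/2 = -0.30278, so π⊥(m,n) = m -0.30278·n.
[1] lift (-1,-2): star map gives -0.39445; window check 0.7 ≤ -0.39445 < 1.3 is false → out
[2] lift (-1,3): star map gives -1.90833; window check 0.7 ≤ -1.90833 < 1.3 is false → out
[3] lift (8,3): star map gives 7.09167; window check 0.7 ≤ 7.09167 < 1.3 is false → out
[4] lift (-8,3): star map gives -8.90833; window check 0.7 ≤ -8.90833 < 1.3 is false → out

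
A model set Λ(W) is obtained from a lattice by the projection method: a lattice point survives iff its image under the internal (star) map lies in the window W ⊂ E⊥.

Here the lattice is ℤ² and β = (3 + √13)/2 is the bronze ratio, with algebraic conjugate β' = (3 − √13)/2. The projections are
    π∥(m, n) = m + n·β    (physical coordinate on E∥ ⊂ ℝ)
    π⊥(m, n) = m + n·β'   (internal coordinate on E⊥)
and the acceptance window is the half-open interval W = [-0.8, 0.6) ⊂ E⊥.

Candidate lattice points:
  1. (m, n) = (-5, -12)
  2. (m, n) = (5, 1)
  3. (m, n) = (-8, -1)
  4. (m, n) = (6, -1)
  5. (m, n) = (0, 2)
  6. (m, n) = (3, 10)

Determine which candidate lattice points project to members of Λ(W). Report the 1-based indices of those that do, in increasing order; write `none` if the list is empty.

β' = (3−√13)/2 ≈ -0.302776.
[1] lift (-5,-12): star map gives -1.366692; window check -0.8 ≤ -1.366692 < 0.6 is false → out
[2] lift (5,1): star map gives 4.697224; window check -0.8 ≤ 4.697224 < 0.6 is false → out
[3] lift (-8,-1): star map gives -7.697224; window check -0.8 ≤ -7.697224 < 0.6 is false → out
[4] lift (6,-1): star map gives 6.302776; window check -0.8 ≤ 6.302776 < 0.6 is false → out
[5] lift (0,2): star map gives -0.605551; window check -0.8 ≤ -0.605551 < 0.6 is true → IN Λ
[6] lift (3,10): star map gives -0.027756; window check -0.8 ≤ -0.027756 < 0.6 is true → IN Λ

5, 6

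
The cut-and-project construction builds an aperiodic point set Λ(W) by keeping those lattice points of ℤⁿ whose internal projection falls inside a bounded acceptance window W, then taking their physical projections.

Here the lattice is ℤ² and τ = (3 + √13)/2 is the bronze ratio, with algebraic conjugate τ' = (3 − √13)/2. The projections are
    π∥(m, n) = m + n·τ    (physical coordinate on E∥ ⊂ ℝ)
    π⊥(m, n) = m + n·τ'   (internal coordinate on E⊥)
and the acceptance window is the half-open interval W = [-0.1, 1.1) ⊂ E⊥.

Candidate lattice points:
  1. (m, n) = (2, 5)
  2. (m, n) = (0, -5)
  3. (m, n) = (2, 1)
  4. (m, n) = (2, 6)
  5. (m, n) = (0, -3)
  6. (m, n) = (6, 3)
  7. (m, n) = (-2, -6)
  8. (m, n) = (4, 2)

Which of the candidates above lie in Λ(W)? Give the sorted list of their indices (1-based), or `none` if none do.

1, 4, 5

Compute τ' = (3−√13)/2 = -0.302776, so π⊥(m,n) = m -0.302776·n.
#1 (2,5): internal coord 2 + (5)·τ' = +0.486122; +0.486122 ∈ [-0.1, 1.1) → IN Λ
#2 (0,-5): internal coord 0 + (-5)·τ' = +1.513878; +1.513878 ∉ [-0.1, 1.1) → out
#3 (2,1): internal coord 2 + (1)·τ' = +1.697224; +1.697224 ∉ [-0.1, 1.1) → out
#4 (2,6): internal coord 2 + (6)·τ' = +0.183346; +0.183346 ∈ [-0.1, 1.1) → IN Λ
#5 (0,-3): internal coord 0 + (-3)·τ' = +0.908327; +0.908327 ∈ [-0.1, 1.1) → IN Λ
#6 (6,3): internal coord 6 + (3)·τ' = +5.091673; +5.091673 ∉ [-0.1, 1.1) → out
#7 (-2,-6): internal coord -2 + (-6)·τ' = -0.183346; -0.183346 ∉ [-0.1, 1.1) → out
#8 (4,2): internal coord 4 + (2)·τ' = +3.394449; +3.394449 ∉ [-0.1, 1.1) → out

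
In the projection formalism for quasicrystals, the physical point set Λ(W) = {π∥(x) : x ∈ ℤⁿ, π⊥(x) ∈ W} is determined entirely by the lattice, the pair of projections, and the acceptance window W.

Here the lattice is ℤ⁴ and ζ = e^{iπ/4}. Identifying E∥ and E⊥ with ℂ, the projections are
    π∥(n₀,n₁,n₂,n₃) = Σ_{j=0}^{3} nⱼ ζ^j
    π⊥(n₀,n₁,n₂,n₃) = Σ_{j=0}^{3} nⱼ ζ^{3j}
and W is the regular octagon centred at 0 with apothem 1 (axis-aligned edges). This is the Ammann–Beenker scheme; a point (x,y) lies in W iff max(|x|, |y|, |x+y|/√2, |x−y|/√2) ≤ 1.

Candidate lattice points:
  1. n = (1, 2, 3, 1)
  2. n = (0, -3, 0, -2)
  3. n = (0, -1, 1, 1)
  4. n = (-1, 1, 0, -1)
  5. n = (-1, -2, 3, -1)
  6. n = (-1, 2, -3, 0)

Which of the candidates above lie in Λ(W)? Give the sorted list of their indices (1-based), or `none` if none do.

1

Internal map: ζ^{3j} for j=0..3 gives (1,0), (−√2/2,√2/2), (0,−1), (√2/2,√2/2).
candidate 1: n = (1, 2, 3, 1) → π⊥ ≈ (+0.2929, -0.8787); max(|x|,|y|,|x±y|/√2) = 0.8787 ≤ 1 ⇒ ∈ W
candidate 2: n = (0, -3, 0, -2) → π⊥ ≈ (+0.7071, -3.5355); max(|x|,|y|,|x±y|/√2) = 3.5355 > 1 ⇒ ∉ W
candidate 3: n = (0, -1, 1, 1) → π⊥ ≈ (+1.4142, -1.0000); max(|x|,|y|,|x±y|/√2) = 1.7071 > 1 ⇒ ∉ W
candidate 4: n = (-1, 1, 0, -1) → π⊥ ≈ (-2.4142, +0.0000); max(|x|,|y|,|x±y|/√2) = 2.4142 > 1 ⇒ ∉ W
candidate 5: n = (-1, -2, 3, -1) → π⊥ ≈ (-0.2929, -5.1213); max(|x|,|y|,|x±y|/√2) = 5.1213 > 1 ⇒ ∉ W
candidate 6: n = (-1, 2, -3, 0) → π⊥ ≈ (-2.4142, +4.4142); max(|x|,|y|,|x±y|/√2) = 4.8284 > 1 ⇒ ∉ W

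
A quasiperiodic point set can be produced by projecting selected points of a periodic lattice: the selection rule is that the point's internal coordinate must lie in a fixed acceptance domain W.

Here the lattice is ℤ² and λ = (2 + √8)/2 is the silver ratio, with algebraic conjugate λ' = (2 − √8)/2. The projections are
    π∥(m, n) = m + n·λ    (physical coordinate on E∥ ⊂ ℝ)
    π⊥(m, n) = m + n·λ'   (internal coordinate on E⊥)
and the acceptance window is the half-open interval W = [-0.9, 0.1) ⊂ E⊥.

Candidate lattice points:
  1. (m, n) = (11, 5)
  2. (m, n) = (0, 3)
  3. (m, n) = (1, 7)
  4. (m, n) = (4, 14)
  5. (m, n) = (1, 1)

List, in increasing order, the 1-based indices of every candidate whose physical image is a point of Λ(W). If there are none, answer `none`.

Numerically λ ≈ 2.4142 and λ' = −1/λ ≈ -0.4142.
candidate 1: (m,n)=(11,5) → π∥ = 11+5·λ ≈ 23.0711, π⊥ = 11+5·λ' ≈ 8.9289 ∉ [-0.9, 0.1) ⇒ out
candidate 2: (m,n)=(0,3) → π∥ = 0+3·λ ≈ 7.2426, π⊥ = 0+3·λ' ≈ -1.2426 ∉ [-0.9, 0.1) ⇒ out
candidate 3: (m,n)=(1,7) → π∥ = 1+7·λ ≈ 17.8995, π⊥ = 1+7·λ' ≈ -1.8995 ∉ [-0.9, 0.1) ⇒ out
candidate 4: (m,n)=(4,14) → π∥ = 4+14·λ ≈ 37.7990, π⊥ = 4+14·λ' ≈ -1.7990 ∉ [-0.9, 0.1) ⇒ out
candidate 5: (m,n)=(1,1) → π∥ = 1+1·λ ≈ 3.4142, π⊥ = 1+1·λ' ≈ 0.5858 ∉ [-0.9, 0.1) ⇒ out

none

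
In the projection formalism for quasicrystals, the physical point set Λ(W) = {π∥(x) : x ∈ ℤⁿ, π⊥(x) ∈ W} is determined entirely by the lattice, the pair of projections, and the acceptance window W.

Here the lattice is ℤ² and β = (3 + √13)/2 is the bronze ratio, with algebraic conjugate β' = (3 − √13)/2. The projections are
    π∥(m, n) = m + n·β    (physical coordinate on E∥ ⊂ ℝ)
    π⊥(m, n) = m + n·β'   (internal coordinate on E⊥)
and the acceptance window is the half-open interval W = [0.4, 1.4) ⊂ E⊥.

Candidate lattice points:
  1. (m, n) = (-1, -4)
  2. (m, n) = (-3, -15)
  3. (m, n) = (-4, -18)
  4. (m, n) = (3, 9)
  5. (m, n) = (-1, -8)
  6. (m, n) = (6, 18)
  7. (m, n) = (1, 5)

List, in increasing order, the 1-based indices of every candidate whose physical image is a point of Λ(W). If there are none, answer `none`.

6

β' = (3−√13)/2 ≈ -0.30278.
candidate 1: (m,n)=(-1,-4) → π∥ = -1-4·β ≈ -14.21110, π⊥ = -1-4·β' ≈ 0.21110 ∉ [0.4, 1.4) ⇒ out
candidate 2: (m,n)=(-3,-15) → π∥ = -3-15·β ≈ -52.54163, π⊥ = -3-15·β' ≈ 1.54163 ∉ [0.4, 1.4) ⇒ out
candidate 3: (m,n)=(-4,-18) → π∥ = -4-18·β ≈ -63.44996, π⊥ = -4-18·β' ≈ 1.44996 ∉ [0.4, 1.4) ⇒ out
candidate 4: (m,n)=(3,9) → π∥ = 3+9·β ≈ 32.72498, π⊥ = 3+9·β' ≈ 0.27502 ∉ [0.4, 1.4) ⇒ out
candidate 5: (m,n)=(-1,-8) → π∥ = -1-8·β ≈ -27.42221, π⊥ = -1-8·β' ≈ 1.42221 ∉ [0.4, 1.4) ⇒ out
candidate 6: (m,n)=(6,18) → π∥ = 6+18·β ≈ 65.44996, π⊥ = 6+18·β' ≈ 0.55004 ∈ [0.4, 1.4) ⇒ IN Λ
candidate 7: (m,n)=(1,5) → π∥ = 1+5·β ≈ 17.51388, π⊥ = 1+5·β' ≈ -0.51388 ∉ [0.4, 1.4) ⇒ out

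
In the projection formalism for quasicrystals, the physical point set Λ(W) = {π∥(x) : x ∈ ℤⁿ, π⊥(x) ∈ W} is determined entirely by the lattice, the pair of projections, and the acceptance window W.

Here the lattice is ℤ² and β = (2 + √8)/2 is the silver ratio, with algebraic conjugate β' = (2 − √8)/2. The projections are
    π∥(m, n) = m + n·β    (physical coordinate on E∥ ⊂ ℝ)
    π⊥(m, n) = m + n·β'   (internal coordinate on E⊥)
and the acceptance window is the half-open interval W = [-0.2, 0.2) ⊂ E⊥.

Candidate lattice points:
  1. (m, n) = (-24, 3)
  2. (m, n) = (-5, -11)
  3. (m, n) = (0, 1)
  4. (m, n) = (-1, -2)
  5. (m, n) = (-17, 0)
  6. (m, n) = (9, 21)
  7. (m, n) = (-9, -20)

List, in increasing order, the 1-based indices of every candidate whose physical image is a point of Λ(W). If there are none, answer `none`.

β' = (2−√8)/2 ≈ -0.41421.
candidate 1: (m,n)=(-24,3) → π∥ = -24+3·β ≈ -16.75736, π⊥ = -24+3·β' ≈ -25.24264 ∉ [-0.2, 0.2) ⇒ out
candidate 2: (m,n)=(-5,-11) → π∥ = -5-11·β ≈ -31.55635, π⊥ = -5-11·β' ≈ -0.44365 ∉ [-0.2, 0.2) ⇒ out
candidate 3: (m,n)=(0,1) → π∥ = 0+1·β ≈ 2.41421, π⊥ = 0+1·β' ≈ -0.41421 ∉ [-0.2, 0.2) ⇒ out
candidate 4: (m,n)=(-1,-2) → π∥ = -1-2·β ≈ -5.82843, π⊥ = -1-2·β' ≈ -0.17157 ∈ [-0.2, 0.2) ⇒ IN Λ
candidate 5: (m,n)=(-17,0) → π∥ = -17+0·β ≈ -17.00000, π⊥ = -17+0·β' ≈ -17.00000 ∉ [-0.2, 0.2) ⇒ out
candidate 6: (m,n)=(9,21) → π∥ = 9+21·β ≈ 59.69848, π⊥ = 9+21·β' ≈ 0.30152 ∉ [-0.2, 0.2) ⇒ out
candidate 7: (m,n)=(-9,-20) → π∥ = -9-20·β ≈ -57.28427, π⊥ = -9-20·β' ≈ -0.71573 ∉ [-0.2, 0.2) ⇒ out

4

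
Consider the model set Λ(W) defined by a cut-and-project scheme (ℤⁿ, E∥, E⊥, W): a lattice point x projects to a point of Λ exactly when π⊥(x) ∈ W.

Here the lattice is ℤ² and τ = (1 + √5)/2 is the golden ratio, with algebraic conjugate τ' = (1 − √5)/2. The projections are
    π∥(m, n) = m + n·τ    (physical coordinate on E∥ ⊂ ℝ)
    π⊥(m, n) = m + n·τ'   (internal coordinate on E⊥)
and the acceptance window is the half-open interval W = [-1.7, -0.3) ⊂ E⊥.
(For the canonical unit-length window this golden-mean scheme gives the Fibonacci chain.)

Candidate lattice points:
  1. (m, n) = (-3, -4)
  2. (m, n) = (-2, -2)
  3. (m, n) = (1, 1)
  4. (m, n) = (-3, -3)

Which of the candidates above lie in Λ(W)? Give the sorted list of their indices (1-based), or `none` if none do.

1, 2, 4

τ' = (1−√5)/2 ≈ -0.61803.
candidate 1: (m,n)=(-3,-4) → π∥ = -3-4·τ ≈ -9.47214, π⊥ = -3-4·τ' ≈ -0.52786 ∈ [-1.7, -0.3) ⇒ IN Λ
candidate 2: (m,n)=(-2,-2) → π∥ = -2-2·τ ≈ -5.23607, π⊥ = -2-2·τ' ≈ -0.76393 ∈ [-1.7, -0.3) ⇒ IN Λ
candidate 3: (m,n)=(1,1) → π∥ = 1+1·τ ≈ 2.61803, π⊥ = 1+1·τ' ≈ 0.38197 ∉ [-1.7, -0.3) ⇒ out
candidate 4: (m,n)=(-3,-3) → π∥ = -3-3·τ ≈ -7.85410, π⊥ = -3-3·τ' ≈ -1.14590 ∈ [-1.7, -0.3) ⇒ IN Λ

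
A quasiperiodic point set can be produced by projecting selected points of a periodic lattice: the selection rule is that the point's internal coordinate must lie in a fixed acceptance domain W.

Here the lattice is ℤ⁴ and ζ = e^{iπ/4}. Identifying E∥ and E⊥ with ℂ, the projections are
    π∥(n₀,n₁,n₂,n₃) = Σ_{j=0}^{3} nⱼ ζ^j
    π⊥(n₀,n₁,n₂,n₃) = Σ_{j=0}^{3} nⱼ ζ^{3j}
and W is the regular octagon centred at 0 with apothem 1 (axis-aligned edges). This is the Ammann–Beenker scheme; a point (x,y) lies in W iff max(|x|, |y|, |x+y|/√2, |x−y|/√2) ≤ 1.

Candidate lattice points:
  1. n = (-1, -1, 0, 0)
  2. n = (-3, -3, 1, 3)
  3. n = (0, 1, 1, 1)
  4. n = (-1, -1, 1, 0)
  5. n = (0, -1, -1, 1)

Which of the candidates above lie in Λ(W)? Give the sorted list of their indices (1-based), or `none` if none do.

1, 3

π⊥(n) = n₀ + n₁ζ³ + n₂ζ⁶ + n₃ζ⁹ where ζ = e^{iπ/4}.
candidate 1: n = (-1, -1, 0, 0) → π⊥ ≈ (-0.2929, -0.7071); max(|x|,|y|,|x±y|/√2) = 0.7071 ≤ 1 ⇒ ∈ W
candidate 2: n = (-3, -3, 1, 3) → π⊥ ≈ (+1.2426, -1.0000); max(|x|,|y|,|x±y|/√2) = 1.5858 > 1 ⇒ ∉ W
candidate 3: n = (0, 1, 1, 1) → π⊥ ≈ (+0.0000, +0.4142); max(|x|,|y|,|x±y|/√2) = 0.4142 ≤ 1 ⇒ ∈ W
candidate 4: n = (-1, -1, 1, 0) → π⊥ ≈ (-0.2929, -1.7071); max(|x|,|y|,|x±y|/√2) = 1.7071 > 1 ⇒ ∉ W
candidate 5: n = (0, -1, -1, 1) → π⊥ ≈ (+1.4142, +1.0000); max(|x|,|y|,|x±y|/√2) = 1.7071 > 1 ⇒ ∉ W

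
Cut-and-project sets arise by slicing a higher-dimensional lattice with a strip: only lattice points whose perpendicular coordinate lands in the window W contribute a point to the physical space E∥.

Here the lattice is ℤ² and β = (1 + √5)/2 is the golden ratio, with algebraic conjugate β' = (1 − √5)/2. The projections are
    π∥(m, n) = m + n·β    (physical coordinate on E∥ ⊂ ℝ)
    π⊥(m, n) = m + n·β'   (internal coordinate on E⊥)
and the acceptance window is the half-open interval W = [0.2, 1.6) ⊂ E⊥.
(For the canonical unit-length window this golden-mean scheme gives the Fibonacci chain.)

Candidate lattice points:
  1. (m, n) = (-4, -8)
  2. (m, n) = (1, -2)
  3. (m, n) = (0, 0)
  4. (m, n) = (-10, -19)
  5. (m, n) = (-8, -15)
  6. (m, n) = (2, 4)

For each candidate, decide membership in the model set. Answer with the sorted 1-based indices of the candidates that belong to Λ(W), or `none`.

Compute β' = (1−√5)/2 = -0.6180, so π⊥(m,n) = m -0.6180·n.
candidate 1: (m,n)=(-4,-8) → π∥ = -4-8·β ≈ -16.9443, π⊥ = -4-8·β' ≈ 0.9443 ∈ [0.2, 1.6) ⇒ IN Λ
candidate 2: (m,n)=(1,-2) → π∥ = 1-2·β ≈ -2.2361, π⊥ = 1-2·β' ≈ 2.2361 ∉ [0.2, 1.6) ⇒ out
candidate 3: (m,n)=(0,0) → π∥ = 0+0·β ≈ 0.0000, π⊥ = 0+0·β' ≈ 0.0000 ∉ [0.2, 1.6) ⇒ out
candidate 4: (m,n)=(-10,-19) → π∥ = -10-19·β ≈ -40.7426, π⊥ = -10-19·β' ≈ 1.7426 ∉ [0.2, 1.6) ⇒ out
candidate 5: (m,n)=(-8,-15) → π∥ = -8-15·β ≈ -32.2705, π⊥ = -8-15·β' ≈ 1.2705 ∈ [0.2, 1.6) ⇒ IN Λ
candidate 6: (m,n)=(2,4) → π∥ = 2+4·β ≈ 8.4721, π⊥ = 2+4·β' ≈ -0.4721 ∉ [0.2, 1.6) ⇒ out

1, 5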